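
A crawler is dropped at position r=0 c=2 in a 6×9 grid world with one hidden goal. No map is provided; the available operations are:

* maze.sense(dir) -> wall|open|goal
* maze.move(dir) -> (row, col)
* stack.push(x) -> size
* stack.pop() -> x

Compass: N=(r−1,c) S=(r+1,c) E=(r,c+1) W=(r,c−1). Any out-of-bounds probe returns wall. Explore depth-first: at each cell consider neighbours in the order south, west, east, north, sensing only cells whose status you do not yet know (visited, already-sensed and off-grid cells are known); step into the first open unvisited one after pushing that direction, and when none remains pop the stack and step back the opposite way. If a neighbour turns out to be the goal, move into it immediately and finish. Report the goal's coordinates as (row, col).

==> maze.sense(dir='south')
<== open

==> stack.push(x='south')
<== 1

==> maze.move(dir='south')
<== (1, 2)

==> maze.sense(dir='south')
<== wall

==> maze.sense(dir='west')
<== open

==> stack.push(x='west')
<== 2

==> maze.move(dir='west')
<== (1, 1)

==> maze.sense(dir='south')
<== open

==> stack.push(x='south')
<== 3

==> maze.move(dir='south')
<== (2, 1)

==> maze.sense(dir='south')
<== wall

==> maze.sense(dir='west')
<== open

==> stack.push(x='west')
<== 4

==> maze.move(dir='west')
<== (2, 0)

==> maze.sense(dir='south')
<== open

==> stack.push(x='south')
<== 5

==> maze.move(dir='south')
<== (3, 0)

==> maze.sense(dir='south')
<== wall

==> stack.pop()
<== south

==> maze.move(dir='north')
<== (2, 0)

==> maze.sense(dir='north')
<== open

==> stack.push(x='north')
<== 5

==> maze.move(dir='north')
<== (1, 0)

==> maze.sense(dir='north')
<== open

==> stack.push(x='north')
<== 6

==> maze.move(dir='north')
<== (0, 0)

==> maze.sense(dir='east')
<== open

==> stack.push(x='east')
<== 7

==> maze.move(dir='east')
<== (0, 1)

==> stack.pop()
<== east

==> maze.move(dir='west')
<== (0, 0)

==> stack.pop()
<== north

==> maze.move(dir='south')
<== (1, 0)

==> stack.pop()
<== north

==> maze.move(dir='south')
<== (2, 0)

==> stack.pop()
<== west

==> maze.move(dir='east')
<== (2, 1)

==> stack.pop()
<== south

==> maze.move(dir='north')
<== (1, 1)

==> stack.pop()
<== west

==> maze.move(dir='east')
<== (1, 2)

==> maze.sense(dir='east')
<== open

==> stack.push(x='east')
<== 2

==> maze.move(dir='east')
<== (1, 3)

==> maze.sense(dir='south')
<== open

==> stack.push(x='south')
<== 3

==> maze.move(dir='south')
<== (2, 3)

==> maze.sense(dir='south')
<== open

==> stack.push(x='south')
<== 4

==> maze.move(dir='south')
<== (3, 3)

==> maze.sense(dir='south')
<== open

==> stack.push(x='south')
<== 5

==> maze.move(dir='south')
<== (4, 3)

==> maze.sense(dir='south')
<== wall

==> maze.sense(dir='west')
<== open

==> stack.push(x='west')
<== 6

==> maze.move(dir='west')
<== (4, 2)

==> maze.sense(dir='south')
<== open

==> stack.push(x='south')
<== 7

==> maze.move(dir='south')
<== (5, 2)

==> maze.sense(dir='west')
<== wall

==> stack.pop()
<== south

==> maze.move(dir='north')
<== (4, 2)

==> maze.sense(dir='west')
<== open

==> stack.push(x='west')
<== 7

==> maze.move(dir='west')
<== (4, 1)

==> stack.pop()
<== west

==> maze.move(dir='east')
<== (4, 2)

==> maze.sense(dir='north')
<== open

==> stack.push(x='north')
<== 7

==> maze.move(dir='north')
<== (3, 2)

==> stack.pop()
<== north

==> maze.move(dir='south')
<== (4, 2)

==> stack.pop()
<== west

==> maze.move(dir='east')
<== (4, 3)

==> maze.sense(dir='east')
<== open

==> stack.push(x='east')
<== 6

==> maze.move(dir='east')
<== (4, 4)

==> maze.sense(dir='south')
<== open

==> stack.push(x='south')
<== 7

==> maze.move(dir='south')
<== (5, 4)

==> maze.sense(dir='east')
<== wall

==> stack.pop()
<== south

==> maze.move(dir='north')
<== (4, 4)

==> maze.sense(dir='east')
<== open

==> stack.push(x='east')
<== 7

==> maze.move(dir='east')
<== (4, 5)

==> maze.sense(dir='east')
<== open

==> stack.push(x='east')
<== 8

==> maze.move(dir='east')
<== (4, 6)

==> maze.sense(dir='south')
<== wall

==> maze.sense(dir='east')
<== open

==> stack.push(x='east')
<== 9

==> maze.move(dir='east')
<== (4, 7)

==> maze.sense(dir='south')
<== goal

==> maze.move(dir='south')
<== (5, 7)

Answer: (5, 7)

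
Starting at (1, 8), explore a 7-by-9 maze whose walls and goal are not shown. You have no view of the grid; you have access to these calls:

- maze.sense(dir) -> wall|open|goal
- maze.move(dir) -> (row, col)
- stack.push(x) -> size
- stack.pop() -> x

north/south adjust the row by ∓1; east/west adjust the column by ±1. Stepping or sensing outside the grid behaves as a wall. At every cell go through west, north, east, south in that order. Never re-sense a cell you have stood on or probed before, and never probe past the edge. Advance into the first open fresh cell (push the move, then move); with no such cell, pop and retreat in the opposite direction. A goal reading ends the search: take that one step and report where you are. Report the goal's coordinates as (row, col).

# maze.sense(dir: west) : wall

# maze.sense(dir: north) : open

# stack.push(x: north) : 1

# maze.move(dir: north) : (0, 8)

# maze.sense(dir: west) : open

# stack.push(x: west) : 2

# maze.move(dir: west) : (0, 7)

# maze.sense(dir: west) : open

# stack.push(x: west) : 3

# maze.move(dir: west) : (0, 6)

# maze.sense(dir: west) : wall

# maze.sense(dir: south) : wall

# stack.pop() : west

# maze.move(dir: east) : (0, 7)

# stack.pop() : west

# maze.move(dir: east) : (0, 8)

# stack.pop() : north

# maze.move(dir: south) : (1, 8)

# maze.sense(dir: south) : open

# stack.push(x: south) : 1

# maze.move(dir: south) : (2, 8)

# maze.sense(dir: west) : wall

# maze.sense(dir: south) : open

# stack.push(x: south) : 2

# maze.move(dir: south) : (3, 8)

# maze.sense(dir: west) : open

# stack.push(x: west) : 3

# maze.move(dir: west) : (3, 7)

# maze.sense(dir: west) : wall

# maze.sense(dir: south) : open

# stack.push(x: south) : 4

# maze.move(dir: south) : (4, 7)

# maze.sense(dir: west) : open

# stack.push(x: west) : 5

# maze.move(dir: west) : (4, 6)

# maze.sense(dir: west) : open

# stack.push(x: west) : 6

# maze.move(dir: west) : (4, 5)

# maze.sense(dir: west) : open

# stack.push(x: west) : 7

# maze.move(dir: west) : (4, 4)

# maze.sense(dir: west) : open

# stack.push(x: west) : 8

# maze.move(dir: west) : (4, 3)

# maze.sense(dir: west) : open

# stack.push(x: west) : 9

# maze.move(dir: west) : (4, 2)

# maze.sense(dir: west) : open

# stack.push(x: west) : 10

# maze.move(dir: west) : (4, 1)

# maze.sense(dir: west) : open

# stack.push(x: west) : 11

# maze.move(dir: west) : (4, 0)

# maze.sense(dir: north) : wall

# maze.sense(dir: south) : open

# stack.push(x: south) : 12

# maze.move(dir: south) : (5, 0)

# maze.sense(dir: east) : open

# stack.push(x: east) : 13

# maze.move(dir: east) : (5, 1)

# maze.sense(dir: east) : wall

# maze.sense(dir: south) : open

# stack.push(x: south) : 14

# maze.move(dir: south) : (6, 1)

# maze.sense(dir: west) : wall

# maze.sense(dir: east) : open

# stack.push(x: east) : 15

# maze.move(dir: east) : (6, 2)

# maze.sense(dir: east) : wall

# stack.pop() : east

# maze.move(dir: west) : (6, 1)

# stack.pop() : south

# maze.move(dir: north) : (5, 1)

# stack.pop() : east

# maze.move(dir: west) : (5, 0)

# stack.pop() : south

# maze.move(dir: north) : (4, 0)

# stack.pop() : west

# maze.move(dir: east) : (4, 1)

# maze.sense(dir: north) : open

# stack.push(x: north) : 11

# maze.move(dir: north) : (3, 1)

# maze.sense(dir: north) : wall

# maze.sense(dir: east) : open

# stack.push(x: east) : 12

# maze.move(dir: east) : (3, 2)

# maze.sense(dir: north) : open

# stack.push(x: north) : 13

# maze.move(dir: north) : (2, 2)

# maze.sense(dir: north) : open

# stack.push(x: north) : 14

# maze.move(dir: north) : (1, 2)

# maze.sense(dir: west) : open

# stack.push(x: west) : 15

# maze.move(dir: west) : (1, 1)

# maze.sense(dir: west) : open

# stack.push(x: west) : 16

# maze.move(dir: west) : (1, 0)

# maze.sense(dir: north) : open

# stack.push(x: north) : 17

# maze.move(dir: north) : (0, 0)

# maze.sense(dir: east) : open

# stack.push(x: east) : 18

# maze.move(dir: east) : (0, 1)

# maze.sense(dir: east) : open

# stack.push(x: east) : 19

# maze.move(dir: east) : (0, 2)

# maze.sense(dir: east) : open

# stack.push(x: east) : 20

# maze.move(dir: east) : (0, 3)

# maze.sense(dir: east) : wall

# maze.sense(dir: south) : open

# stack.push(x: south) : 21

# maze.move(dir: south) : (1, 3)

# maze.sense(dir: east) : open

# stack.push(x: east) : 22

# maze.move(dir: east) : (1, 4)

# maze.sense(dir: east) : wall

# maze.sense(dir: south) : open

# stack.push(x: south) : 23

# maze.move(dir: south) : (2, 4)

# maze.sense(dir: west) : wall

# maze.sense(dir: east) : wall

# maze.sense(dir: south) : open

# stack.push(x: south) : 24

# maze.move(dir: south) : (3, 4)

# maze.sense(dir: west) : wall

# maze.sense(dir: east) : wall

# stack.pop() : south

# maze.move(dir: north) : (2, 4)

# stack.pop() : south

# maze.move(dir: north) : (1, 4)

# stack.pop() : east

# maze.move(dir: west) : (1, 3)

# stack.pop() : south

# maze.move(dir: north) : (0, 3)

# stack.pop() : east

# maze.move(dir: west) : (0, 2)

# stack.pop() : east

# maze.move(dir: west) : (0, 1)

# stack.pop() : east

# maze.move(dir: west) : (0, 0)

# stack.pop() : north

# maze.move(dir: south) : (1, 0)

# maze.sense(dir: south) : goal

# maze.move(dir: south) : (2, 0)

Answer: (2, 0)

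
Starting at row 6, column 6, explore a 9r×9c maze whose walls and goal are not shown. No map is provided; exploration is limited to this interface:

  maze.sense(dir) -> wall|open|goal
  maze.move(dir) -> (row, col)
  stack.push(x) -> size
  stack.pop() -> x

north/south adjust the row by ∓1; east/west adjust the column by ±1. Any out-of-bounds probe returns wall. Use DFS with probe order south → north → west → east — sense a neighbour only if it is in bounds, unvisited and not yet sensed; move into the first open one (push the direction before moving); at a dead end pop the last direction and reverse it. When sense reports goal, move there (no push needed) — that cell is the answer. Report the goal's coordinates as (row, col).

$ maze.sense south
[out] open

$ stack.push south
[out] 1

$ maze.move south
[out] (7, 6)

$ maze.sense south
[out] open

$ stack.push south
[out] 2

$ maze.move south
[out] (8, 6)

$ maze.sense west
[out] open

$ stack.push west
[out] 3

$ maze.move west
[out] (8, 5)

$ maze.sense north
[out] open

$ stack.push north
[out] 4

$ maze.move north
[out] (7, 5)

$ maze.sense north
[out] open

$ stack.push north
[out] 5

$ maze.move north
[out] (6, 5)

$ maze.sense north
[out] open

$ stack.push north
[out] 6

$ maze.move north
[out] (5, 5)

$ maze.sense north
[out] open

$ stack.push north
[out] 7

$ maze.move north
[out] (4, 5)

$ maze.sense north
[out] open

$ stack.push north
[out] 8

$ maze.move north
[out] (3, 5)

$ maze.sense north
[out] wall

$ maze.sense west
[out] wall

$ maze.sense east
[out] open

$ stack.push east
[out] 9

$ maze.move east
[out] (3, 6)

$ maze.sense south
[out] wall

$ maze.sense north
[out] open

$ stack.push north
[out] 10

$ maze.move north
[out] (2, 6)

$ maze.sense north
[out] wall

$ maze.sense east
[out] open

$ stack.push east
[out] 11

$ maze.move east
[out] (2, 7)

$ maze.sense south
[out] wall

$ maze.sense north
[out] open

$ stack.push north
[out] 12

$ maze.move north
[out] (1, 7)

$ maze.sense north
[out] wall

$ maze.sense east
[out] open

$ stack.push east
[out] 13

$ maze.move east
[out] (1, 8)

$ maze.sense south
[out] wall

$ maze.sense north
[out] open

$ stack.push north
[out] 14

$ maze.move north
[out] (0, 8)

$ stack.pop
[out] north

$ maze.move south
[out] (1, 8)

$ stack.pop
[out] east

$ maze.move west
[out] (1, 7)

$ stack.pop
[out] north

$ maze.move south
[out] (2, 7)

$ stack.pop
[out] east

$ maze.move west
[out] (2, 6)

$ stack.pop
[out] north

$ maze.move south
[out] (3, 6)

$ stack.pop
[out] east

$ maze.move west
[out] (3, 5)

$ stack.pop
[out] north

$ maze.move south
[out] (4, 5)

$ maze.sense west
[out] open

$ stack.push west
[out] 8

$ maze.move west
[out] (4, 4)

$ maze.sense south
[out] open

$ stack.push south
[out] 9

$ maze.move south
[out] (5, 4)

$ maze.sense south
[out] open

$ stack.push south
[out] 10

$ maze.move south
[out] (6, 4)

$ maze.sense south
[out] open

$ stack.push south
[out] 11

$ maze.move south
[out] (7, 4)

$ maze.sense south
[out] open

$ stack.push south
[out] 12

$ maze.move south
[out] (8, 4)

$ maze.sense west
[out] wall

$ stack.pop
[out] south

$ maze.move north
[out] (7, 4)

$ maze.sense west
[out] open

$ stack.push west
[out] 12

$ maze.move west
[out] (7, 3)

$ maze.sense north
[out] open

$ stack.push north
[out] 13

$ maze.move north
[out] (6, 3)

$ maze.sense north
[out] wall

$ maze.sense west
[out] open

$ stack.push west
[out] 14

$ maze.move west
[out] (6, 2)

$ maze.sense south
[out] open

$ stack.push south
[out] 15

$ maze.move south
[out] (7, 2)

$ maze.sense south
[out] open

$ stack.push south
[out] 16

$ maze.move south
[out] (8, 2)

$ maze.sense west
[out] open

$ stack.push west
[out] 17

$ maze.move west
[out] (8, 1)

$ maze.sense north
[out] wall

$ maze.sense west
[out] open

$ stack.push west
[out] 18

$ maze.move west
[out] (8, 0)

$ maze.sense north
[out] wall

$ stack.pop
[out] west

$ maze.move east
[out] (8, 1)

$ stack.pop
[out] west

$ maze.move east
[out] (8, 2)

$ stack.pop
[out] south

$ maze.move north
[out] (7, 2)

$ stack.pop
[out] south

$ maze.move north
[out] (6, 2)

$ maze.sense north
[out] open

$ stack.push north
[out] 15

$ maze.move north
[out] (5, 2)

$ maze.sense north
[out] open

$ stack.push north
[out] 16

$ maze.move north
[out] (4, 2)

$ maze.sense north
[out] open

$ stack.push north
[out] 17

$ maze.move north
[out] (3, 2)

$ maze.sense north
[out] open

$ stack.push north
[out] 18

$ maze.move north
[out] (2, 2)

$ maze.sense north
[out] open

$ stack.push north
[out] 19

$ maze.move north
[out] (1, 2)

$ maze.sense north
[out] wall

$ maze.sense west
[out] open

$ stack.push west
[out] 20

$ maze.move west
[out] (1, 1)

$ maze.sense south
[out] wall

$ maze.sense north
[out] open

$ stack.push north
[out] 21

$ maze.move north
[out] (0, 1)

$ maze.sense west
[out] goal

$ maze.move west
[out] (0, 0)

Answer: (0, 0)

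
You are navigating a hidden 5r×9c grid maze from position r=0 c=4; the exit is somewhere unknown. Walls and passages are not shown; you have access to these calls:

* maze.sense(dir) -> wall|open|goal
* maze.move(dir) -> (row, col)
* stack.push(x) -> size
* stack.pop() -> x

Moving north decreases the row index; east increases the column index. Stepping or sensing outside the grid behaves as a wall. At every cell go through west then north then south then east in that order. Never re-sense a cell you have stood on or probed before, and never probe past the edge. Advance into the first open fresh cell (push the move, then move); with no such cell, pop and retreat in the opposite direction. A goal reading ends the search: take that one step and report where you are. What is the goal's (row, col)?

% maze.sense west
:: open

% stack.push west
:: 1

% maze.move west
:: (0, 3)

% maze.sense west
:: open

% stack.push west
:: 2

% maze.move west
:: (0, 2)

% maze.sense west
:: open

% stack.push west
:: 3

% maze.move west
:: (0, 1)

% maze.sense west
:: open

% stack.push west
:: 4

% maze.move west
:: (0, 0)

% maze.sense south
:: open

% stack.push south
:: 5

% maze.move south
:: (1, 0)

% maze.sense south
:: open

% stack.push south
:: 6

% maze.move south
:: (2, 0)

% maze.sense south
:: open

% stack.push south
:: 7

% maze.move south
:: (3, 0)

% maze.sense south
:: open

% stack.push south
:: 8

% maze.move south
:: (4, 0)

% maze.sense east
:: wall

% stack.pop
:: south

% maze.move north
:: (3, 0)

% maze.sense east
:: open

% stack.push east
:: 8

% maze.move east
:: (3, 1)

% maze.sense north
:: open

% stack.push north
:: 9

% maze.move north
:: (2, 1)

% maze.sense north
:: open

% stack.push north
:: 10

% maze.move north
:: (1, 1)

% maze.sense east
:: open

% stack.push east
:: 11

% maze.move east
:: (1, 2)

% maze.sense south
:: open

% stack.push south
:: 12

% maze.move south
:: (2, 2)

% maze.sense south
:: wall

% maze.sense east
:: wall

% stack.pop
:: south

% maze.move north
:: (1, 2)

% maze.sense east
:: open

% stack.push east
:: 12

% maze.move east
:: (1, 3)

% maze.sense east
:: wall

% stack.pop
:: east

% maze.move west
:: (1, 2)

% stack.pop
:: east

% maze.move west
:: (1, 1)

% stack.pop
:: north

% maze.move south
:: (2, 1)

% stack.pop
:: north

% maze.move south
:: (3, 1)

% stack.pop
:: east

% maze.move west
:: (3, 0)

% stack.pop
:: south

% maze.move north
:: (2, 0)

% stack.pop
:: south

% maze.move north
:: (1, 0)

% stack.pop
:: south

% maze.move north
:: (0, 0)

% stack.pop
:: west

% maze.move east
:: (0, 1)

% stack.pop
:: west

% maze.move east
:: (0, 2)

% stack.pop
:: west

% maze.move east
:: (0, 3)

% stack.pop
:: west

% maze.move east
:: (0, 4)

% maze.sense east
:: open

% stack.push east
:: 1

% maze.move east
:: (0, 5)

% maze.sense south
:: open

% stack.push south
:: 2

% maze.move south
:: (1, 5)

% maze.sense south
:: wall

% maze.sense east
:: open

% stack.push east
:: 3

% maze.move east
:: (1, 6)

% maze.sense north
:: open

% stack.push north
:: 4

% maze.move north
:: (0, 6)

% maze.sense east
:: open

% stack.push east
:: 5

% maze.move east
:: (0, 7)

% maze.sense south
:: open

% stack.push south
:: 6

% maze.move south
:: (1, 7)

% maze.sense south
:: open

% stack.push south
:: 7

% maze.move south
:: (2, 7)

% maze.sense west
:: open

% stack.push west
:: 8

% maze.move west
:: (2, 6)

% maze.sense south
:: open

% stack.push south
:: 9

% maze.move south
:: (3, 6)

% maze.sense west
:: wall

% maze.sense south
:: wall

% maze.sense east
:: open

% stack.push east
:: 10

% maze.move east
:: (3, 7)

% maze.sense south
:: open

% stack.push south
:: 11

% maze.move south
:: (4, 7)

% maze.sense east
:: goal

% maze.move east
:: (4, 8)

Answer: (4, 8)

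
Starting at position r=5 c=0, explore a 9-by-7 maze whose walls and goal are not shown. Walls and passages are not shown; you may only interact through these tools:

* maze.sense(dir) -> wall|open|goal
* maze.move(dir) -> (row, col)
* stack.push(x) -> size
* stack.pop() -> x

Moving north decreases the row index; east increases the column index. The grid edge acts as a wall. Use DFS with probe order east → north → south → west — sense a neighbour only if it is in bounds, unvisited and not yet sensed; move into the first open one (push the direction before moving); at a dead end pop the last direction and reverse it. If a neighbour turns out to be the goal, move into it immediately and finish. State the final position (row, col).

-> maze.sense(dir: east)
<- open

-> stack.push(x: east)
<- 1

-> maze.move(dir: east)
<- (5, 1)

-> maze.sense(dir: east)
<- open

-> stack.push(x: east)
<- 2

-> maze.move(dir: east)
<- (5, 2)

-> maze.sense(dir: east)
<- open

-> stack.push(x: east)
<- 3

-> maze.move(dir: east)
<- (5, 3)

-> maze.sense(dir: east)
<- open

-> stack.push(x: east)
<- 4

-> maze.move(dir: east)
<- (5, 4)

-> maze.sense(dir: east)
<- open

-> stack.push(x: east)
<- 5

-> maze.move(dir: east)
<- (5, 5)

-> maze.sense(dir: east)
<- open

-> stack.push(x: east)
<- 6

-> maze.move(dir: east)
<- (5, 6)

-> maze.sense(dir: north)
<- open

-> stack.push(x: north)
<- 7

-> maze.move(dir: north)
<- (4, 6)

-> maze.sense(dir: north)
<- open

-> stack.push(x: north)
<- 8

-> maze.move(dir: north)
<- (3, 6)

-> maze.sense(dir: north)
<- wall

-> maze.sense(dir: west)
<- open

-> stack.push(x: west)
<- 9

-> maze.move(dir: west)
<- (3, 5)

-> maze.sense(dir: north)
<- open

-> stack.push(x: north)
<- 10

-> maze.move(dir: north)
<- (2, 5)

-> maze.sense(dir: north)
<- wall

-> maze.sense(dir: west)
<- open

-> stack.push(x: west)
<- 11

-> maze.move(dir: west)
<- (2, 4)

-> maze.sense(dir: north)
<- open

-> stack.push(x: north)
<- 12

-> maze.move(dir: north)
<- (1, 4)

-> maze.sense(dir: north)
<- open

-> stack.push(x: north)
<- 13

-> maze.move(dir: north)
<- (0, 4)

-> maze.sense(dir: east)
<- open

-> stack.push(x: east)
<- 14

-> maze.move(dir: east)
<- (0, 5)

-> maze.sense(dir: east)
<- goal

-> maze.move(dir: east)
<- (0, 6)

Answer: (0, 6)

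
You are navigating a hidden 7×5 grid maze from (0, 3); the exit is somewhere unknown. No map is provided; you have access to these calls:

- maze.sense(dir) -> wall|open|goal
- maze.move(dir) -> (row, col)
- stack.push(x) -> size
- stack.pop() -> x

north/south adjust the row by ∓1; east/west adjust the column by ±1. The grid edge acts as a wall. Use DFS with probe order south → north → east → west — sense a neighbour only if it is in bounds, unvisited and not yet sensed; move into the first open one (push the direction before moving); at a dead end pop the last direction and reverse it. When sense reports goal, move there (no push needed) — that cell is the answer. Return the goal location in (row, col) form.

// maze.sense(dir→south) -> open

// stack.push(x→south) -> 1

// maze.move(dir→south) -> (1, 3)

// maze.sense(dir→south) -> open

// stack.push(x→south) -> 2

// maze.move(dir→south) -> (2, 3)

// maze.sense(dir→south) -> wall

// maze.sense(dir→east) -> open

// stack.push(x→east) -> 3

// maze.move(dir→east) -> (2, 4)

// maze.sense(dir→south) -> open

// stack.push(x→south) -> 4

// maze.move(dir→south) -> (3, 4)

// maze.sense(dir→south) -> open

// stack.push(x→south) -> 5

// maze.move(dir→south) -> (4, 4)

// maze.sense(dir→south) -> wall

// maze.sense(dir→west) -> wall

// stack.pop() -> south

// maze.move(dir→north) -> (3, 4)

// stack.pop() -> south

// maze.move(dir→north) -> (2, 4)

// maze.sense(dir→north) -> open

// stack.push(x→north) -> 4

// maze.move(dir→north) -> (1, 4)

// maze.sense(dir→north) -> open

// stack.push(x→north) -> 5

// maze.move(dir→north) -> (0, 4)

// stack.pop() -> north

// maze.move(dir→south) -> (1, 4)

// stack.pop() -> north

// maze.move(dir→south) -> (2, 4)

// stack.pop() -> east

// maze.move(dir→west) -> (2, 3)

// maze.sense(dir→west) -> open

// stack.push(x→west) -> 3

// maze.move(dir→west) -> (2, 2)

// maze.sense(dir→south) -> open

// stack.push(x→south) -> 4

// maze.move(dir→south) -> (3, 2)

// maze.sense(dir→south) -> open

// stack.push(x→south) -> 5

// maze.move(dir→south) -> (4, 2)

// maze.sense(dir→south) -> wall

// maze.sense(dir→west) -> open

// stack.push(x→west) -> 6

// maze.move(dir→west) -> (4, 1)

// maze.sense(dir→south) -> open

// stack.push(x→south) -> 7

// maze.move(dir→south) -> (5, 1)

// maze.sense(dir→south) -> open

// stack.push(x→south) -> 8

// maze.move(dir→south) -> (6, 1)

// maze.sense(dir→east) -> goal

// maze.move(dir→east) -> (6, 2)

Answer: (6, 2)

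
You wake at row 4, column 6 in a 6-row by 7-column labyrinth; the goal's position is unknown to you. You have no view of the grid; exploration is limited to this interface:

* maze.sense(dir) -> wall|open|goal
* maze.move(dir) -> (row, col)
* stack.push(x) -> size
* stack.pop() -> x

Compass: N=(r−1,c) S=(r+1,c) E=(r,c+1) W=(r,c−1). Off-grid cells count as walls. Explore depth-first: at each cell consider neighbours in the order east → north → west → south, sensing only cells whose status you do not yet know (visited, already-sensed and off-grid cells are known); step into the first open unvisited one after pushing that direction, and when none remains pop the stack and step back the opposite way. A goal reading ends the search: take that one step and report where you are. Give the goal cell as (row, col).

Next I call sense passing dir→north, giving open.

Now I run push passing x→north, and get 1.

I call move passing dir→north, → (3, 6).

I run sense passing dir→north, — result: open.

I run push passing x→north, → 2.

I invoke move passing dir→north, giving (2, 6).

Using sense passing dir→north, and observe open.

Now I run push passing x→north, which returns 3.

I try move passing dir→north, and get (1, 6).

Next I call sense passing dir→north, giving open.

Invoking push passing x→north, : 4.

I call move passing dir→north, and see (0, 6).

I try sense passing dir→west, → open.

Calling push passing x→west, — result: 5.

Using move passing dir→west, which returns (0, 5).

Using sense passing dir→west, and get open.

Next I call push passing x→west, yielding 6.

Next I call move passing dir→west, yielding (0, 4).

I use sense passing dir→west, → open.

Then push passing x→west, — result: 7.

Then move passing dir→west, and get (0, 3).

Calling sense passing dir→west, yielding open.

I invoke push passing x→west, : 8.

Invoking move passing dir→west, and get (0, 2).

I call sense passing dir→west, and get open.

I run push passing x→west, → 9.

Using move passing dir→west, → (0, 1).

Invoking sense passing dir→west, yielding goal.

Next I call move passing dir→west, yielding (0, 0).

Answer: (0, 0)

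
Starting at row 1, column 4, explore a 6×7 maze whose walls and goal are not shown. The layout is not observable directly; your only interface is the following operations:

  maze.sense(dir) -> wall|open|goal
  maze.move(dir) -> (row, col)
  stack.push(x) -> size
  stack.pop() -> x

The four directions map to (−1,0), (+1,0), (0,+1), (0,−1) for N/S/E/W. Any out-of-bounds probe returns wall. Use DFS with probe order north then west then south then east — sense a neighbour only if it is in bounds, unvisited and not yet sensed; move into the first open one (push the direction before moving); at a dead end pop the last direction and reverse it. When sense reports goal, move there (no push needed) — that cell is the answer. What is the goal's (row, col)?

I run sense using north, and observe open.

I run push using north, — result: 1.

Then move using north, → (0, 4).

Invoking sense using west, and see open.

Calling push using west, giving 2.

Calling move using west, : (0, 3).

Using sense using west, and get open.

Then push using west, which returns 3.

I use move using west, — result: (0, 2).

I try sense using west, yielding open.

Next I call push using west, yielding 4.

Then move using west, : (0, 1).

Invoking sense using west, yielding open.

Using push using west, : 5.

I invoke move using west, — result: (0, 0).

I run sense using south, : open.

I run push using south, and get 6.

Invoking move using south, which returns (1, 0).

Invoking sense using south, and see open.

I call push using south, and get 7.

I try move using south, which returns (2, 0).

Calling sense using south, : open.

Invoking push using south, giving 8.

I try move using south, and get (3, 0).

Calling sense using south, and observe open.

I try push using south, yielding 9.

I call move using south, — result: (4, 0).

Invoking sense using south, and observe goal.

Calling move using south, yielding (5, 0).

Answer: (5, 0)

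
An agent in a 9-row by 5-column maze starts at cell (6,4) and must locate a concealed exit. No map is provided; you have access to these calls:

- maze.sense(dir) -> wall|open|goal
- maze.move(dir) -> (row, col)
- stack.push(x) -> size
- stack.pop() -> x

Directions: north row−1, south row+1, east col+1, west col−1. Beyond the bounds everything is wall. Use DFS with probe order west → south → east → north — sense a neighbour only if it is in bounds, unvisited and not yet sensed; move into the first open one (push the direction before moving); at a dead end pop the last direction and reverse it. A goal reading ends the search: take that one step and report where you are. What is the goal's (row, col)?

·→ maze.sense(west)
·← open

·→ stack.push(west)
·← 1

·→ maze.move(west)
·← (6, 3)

·→ maze.sense(west)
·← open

·→ stack.push(west)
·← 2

·→ maze.move(west)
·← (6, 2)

·→ maze.sense(west)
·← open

·→ stack.push(west)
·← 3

·→ maze.move(west)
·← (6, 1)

·→ maze.sense(west)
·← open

·→ stack.push(west)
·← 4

·→ maze.move(west)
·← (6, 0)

·→ maze.sense(south)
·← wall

·→ maze.sense(north)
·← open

·→ stack.push(north)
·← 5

·→ maze.move(north)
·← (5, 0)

·→ maze.sense(east)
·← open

·→ stack.push(east)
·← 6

·→ maze.move(east)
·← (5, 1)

·→ maze.sense(east)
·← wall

·→ maze.sense(north)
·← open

·→ stack.push(north)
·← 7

·→ maze.move(north)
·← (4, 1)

·→ maze.sense(west)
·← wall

·→ maze.sense(east)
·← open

·→ stack.push(east)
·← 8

·→ maze.move(east)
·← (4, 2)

·→ maze.sense(east)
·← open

·→ stack.push(east)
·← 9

·→ maze.move(east)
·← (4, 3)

·→ maze.sense(south)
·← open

·→ stack.push(south)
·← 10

·→ maze.move(south)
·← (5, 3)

·→ maze.sense(east)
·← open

·→ stack.push(east)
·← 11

·→ maze.move(east)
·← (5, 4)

·→ maze.sense(north)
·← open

·→ stack.push(north)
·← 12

·→ maze.move(north)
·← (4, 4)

·→ maze.sense(north)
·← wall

·→ stack.pop()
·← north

·→ maze.move(south)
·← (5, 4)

·→ stack.pop()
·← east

·→ maze.move(west)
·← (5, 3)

·→ stack.pop()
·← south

·→ maze.move(north)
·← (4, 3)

·→ maze.sense(north)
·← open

·→ stack.push(north)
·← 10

·→ maze.move(north)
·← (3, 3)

·→ maze.sense(west)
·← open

·→ stack.push(west)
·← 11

·→ maze.move(west)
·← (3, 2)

·→ maze.sense(west)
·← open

·→ stack.push(west)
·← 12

·→ maze.move(west)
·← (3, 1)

·→ maze.sense(west)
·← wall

·→ maze.sense(north)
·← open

·→ stack.push(north)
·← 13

·→ maze.move(north)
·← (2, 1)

·→ maze.sense(west)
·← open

·→ stack.push(west)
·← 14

·→ maze.move(west)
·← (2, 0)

·→ maze.sense(north)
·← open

·→ stack.push(north)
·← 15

·→ maze.move(north)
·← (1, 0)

·→ maze.sense(east)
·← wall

·→ maze.sense(north)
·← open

·→ stack.push(north)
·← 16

·→ maze.move(north)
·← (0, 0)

·→ maze.sense(east)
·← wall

·→ stack.pop()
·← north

·→ maze.move(south)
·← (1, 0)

·→ stack.pop()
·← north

·→ maze.move(south)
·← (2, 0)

·→ stack.pop()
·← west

·→ maze.move(east)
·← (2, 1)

·→ maze.sense(east)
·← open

·→ stack.push(east)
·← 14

·→ maze.move(east)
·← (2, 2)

·→ maze.sense(east)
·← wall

·→ maze.sense(north)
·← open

·→ stack.push(north)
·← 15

·→ maze.move(north)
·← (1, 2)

·→ maze.sense(east)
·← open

·→ stack.push(east)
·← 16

·→ maze.move(east)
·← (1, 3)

·→ maze.sense(east)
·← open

·→ stack.push(east)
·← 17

·→ maze.move(east)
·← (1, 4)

·→ maze.sense(south)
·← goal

·→ maze.move(south)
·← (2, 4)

Answer: (2, 4)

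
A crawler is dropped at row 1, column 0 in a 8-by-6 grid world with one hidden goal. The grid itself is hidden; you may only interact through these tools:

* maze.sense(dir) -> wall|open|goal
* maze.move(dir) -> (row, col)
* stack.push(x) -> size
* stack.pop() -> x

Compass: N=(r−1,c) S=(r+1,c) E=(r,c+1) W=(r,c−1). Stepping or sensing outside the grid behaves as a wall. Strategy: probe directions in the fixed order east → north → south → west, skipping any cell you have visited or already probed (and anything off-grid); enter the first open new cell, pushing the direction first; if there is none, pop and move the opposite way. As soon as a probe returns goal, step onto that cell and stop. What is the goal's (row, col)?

→ maze.sense(dir→east)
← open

→ stack.push(x→east)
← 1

→ maze.move(dir→east)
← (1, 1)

→ maze.sense(dir→east)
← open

→ stack.push(x→east)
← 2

→ maze.move(dir→east)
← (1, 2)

→ maze.sense(dir→east)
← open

→ stack.push(x→east)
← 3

→ maze.move(dir→east)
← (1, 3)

→ maze.sense(dir→east)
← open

→ stack.push(x→east)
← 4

→ maze.move(dir→east)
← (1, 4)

→ maze.sense(dir→east)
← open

→ stack.push(x→east)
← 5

→ maze.move(dir→east)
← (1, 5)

→ maze.sense(dir→north)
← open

→ stack.push(x→north)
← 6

→ maze.move(dir→north)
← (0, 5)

→ maze.sense(dir→west)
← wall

→ stack.pop()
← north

→ maze.move(dir→south)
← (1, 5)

→ maze.sense(dir→south)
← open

→ stack.push(x→south)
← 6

→ maze.move(dir→south)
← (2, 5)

→ maze.sense(dir→south)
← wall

→ maze.sense(dir→west)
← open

→ stack.push(x→west)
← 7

→ maze.move(dir→west)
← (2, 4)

→ maze.sense(dir→south)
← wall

→ maze.sense(dir→west)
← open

→ stack.push(x→west)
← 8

→ maze.move(dir→west)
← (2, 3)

→ maze.sense(dir→south)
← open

→ stack.push(x→south)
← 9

→ maze.move(dir→south)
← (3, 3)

→ maze.sense(dir→south)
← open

→ stack.push(x→south)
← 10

→ maze.move(dir→south)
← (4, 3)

→ maze.sense(dir→east)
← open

→ stack.push(x→east)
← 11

→ maze.move(dir→east)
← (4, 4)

→ maze.sense(dir→east)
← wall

→ maze.sense(dir→south)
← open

→ stack.push(x→south)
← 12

→ maze.move(dir→south)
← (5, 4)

→ maze.sense(dir→east)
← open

→ stack.push(x→east)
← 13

→ maze.move(dir→east)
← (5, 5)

→ maze.sense(dir→south)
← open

→ stack.push(x→south)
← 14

→ maze.move(dir→south)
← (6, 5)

→ maze.sense(dir→south)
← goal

→ maze.move(dir→south)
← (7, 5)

Answer: (7, 5)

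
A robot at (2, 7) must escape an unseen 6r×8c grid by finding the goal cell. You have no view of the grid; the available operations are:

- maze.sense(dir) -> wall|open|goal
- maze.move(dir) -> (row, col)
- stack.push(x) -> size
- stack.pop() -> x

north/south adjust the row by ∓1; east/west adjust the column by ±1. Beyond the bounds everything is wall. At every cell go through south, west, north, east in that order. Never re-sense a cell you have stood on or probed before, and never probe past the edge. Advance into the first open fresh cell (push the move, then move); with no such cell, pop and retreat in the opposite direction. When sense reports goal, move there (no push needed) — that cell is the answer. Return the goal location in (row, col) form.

I try maze.sense with dir: south, giving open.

I invoke stack.push with x: south, and observe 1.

I use maze.move with dir: south, which returns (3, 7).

I call maze.sense with dir: south, and see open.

Invoking stack.push with x: south, and observe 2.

Using maze.move with dir: south, and see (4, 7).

I use maze.sense with dir: south, : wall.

Calling maze.sense with dir: west, : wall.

I run stack.pop(), and see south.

Using maze.move with dir: north, and get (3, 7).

Next I call maze.sense with dir: west, and observe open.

I run stack.push with x: west, → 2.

Now I run maze.move with dir: west, and see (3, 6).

Calling maze.sense with dir: west, and see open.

I run stack.push with x: west, giving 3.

Calling maze.move with dir: west, and observe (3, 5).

Next I call maze.sense with dir: south, which returns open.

Using stack.push with x: south, yielding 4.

I call maze.move with dir: south, yielding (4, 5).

I invoke maze.sense with dir: south, and observe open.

Invoking stack.push with x: south, yielding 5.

Calling maze.move with dir: south, giving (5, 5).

I call maze.sense with dir: west, and observe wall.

I run maze.sense with dir: east, and see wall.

Then stack.pop, — result: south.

I try maze.move with dir: north, → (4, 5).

Calling maze.sense with dir: west, : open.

I use stack.push with x: west, which returns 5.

I use maze.move with dir: west, yielding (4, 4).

I try maze.sense with dir: west, giving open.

Using stack.push with x: west, → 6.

Next I call maze.move with dir: west, giving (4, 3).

I run maze.sense with dir: south, yielding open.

I call stack.push with x: south, : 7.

I run maze.move with dir: south, yielding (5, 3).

Using maze.sense with dir: west, and see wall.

Next I call stack.pop, and get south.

I invoke maze.move with dir: north, and observe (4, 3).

Next I call maze.sense with dir: west, → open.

I call stack.push with x: west, → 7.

I call maze.move with dir: west, yielding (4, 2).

Now I run maze.sense with dir: west, — result: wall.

Then maze.sense with dir: north, and see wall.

Using stack.pop, and get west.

Calling maze.move with dir: east, — result: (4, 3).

I invoke maze.sense with dir: north, and see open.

Using stack.push with x: north, giving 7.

Calling maze.move with dir: north, yielding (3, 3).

Now I run maze.sense with dir: north, : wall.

I call maze.sense with dir: east, — result: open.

Now I run stack.push with x: east, and see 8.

I invoke maze.move with dir: east, : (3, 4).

I try maze.sense with dir: north, yielding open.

I run stack.push with x: north, giving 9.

Using maze.move with dir: north, : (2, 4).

Now I run maze.sense with dir: north, giving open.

I call stack.push with x: north, giving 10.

Then maze.move with dir: north, and observe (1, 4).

I invoke maze.sense with dir: west, giving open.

I invoke stack.push with x: west, → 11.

Using maze.move with dir: west, : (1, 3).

Invoking maze.sense with dir: west, → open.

Using stack.push with x: west, → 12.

Then maze.move with dir: west, and observe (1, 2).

Now I run maze.sense with dir: south, which returns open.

I call stack.push with x: south, : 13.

Using maze.move with dir: south, — result: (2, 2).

Using maze.sense with dir: west, → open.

Then stack.push with x: west, which returns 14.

I try maze.move with dir: west, → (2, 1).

I call maze.sense with dir: south, → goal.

Using maze.move with dir: south, and observe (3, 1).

Answer: (3, 1)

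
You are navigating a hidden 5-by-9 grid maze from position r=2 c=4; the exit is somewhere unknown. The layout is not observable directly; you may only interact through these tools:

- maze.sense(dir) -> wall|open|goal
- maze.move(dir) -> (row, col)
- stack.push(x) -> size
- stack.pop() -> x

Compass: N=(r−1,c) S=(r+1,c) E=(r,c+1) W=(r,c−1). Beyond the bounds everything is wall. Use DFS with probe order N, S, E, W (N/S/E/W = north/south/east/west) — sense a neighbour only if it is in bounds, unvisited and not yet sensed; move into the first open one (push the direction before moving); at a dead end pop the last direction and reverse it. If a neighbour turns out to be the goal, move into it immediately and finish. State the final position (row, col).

>>> sense dir='north'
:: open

>>> push x='north'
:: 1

>>> move dir='north'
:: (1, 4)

>>> sense dir='north'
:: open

>>> push x='north'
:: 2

>>> move dir='north'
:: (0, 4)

>>> sense dir='east'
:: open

>>> push x='east'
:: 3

>>> move dir='east'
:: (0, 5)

>>> sense dir='south'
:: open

>>> push x='south'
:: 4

>>> move dir='south'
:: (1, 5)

>>> sense dir='south'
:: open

>>> push x='south'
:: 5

>>> move dir='south'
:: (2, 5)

>>> sense dir='south'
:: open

>>> push x='south'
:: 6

>>> move dir='south'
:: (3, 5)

>>> sense dir='south'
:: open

>>> push x='south'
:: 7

>>> move dir='south'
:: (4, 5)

>>> sense dir='east'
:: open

>>> push x='east'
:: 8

>>> move dir='east'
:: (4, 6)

>>> sense dir='north'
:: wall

>>> sense dir='east'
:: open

>>> push x='east'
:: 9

>>> move dir='east'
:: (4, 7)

>>> sense dir='north'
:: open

>>> push x='north'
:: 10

>>> move dir='north'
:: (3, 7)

>>> sense dir='north'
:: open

>>> push x='north'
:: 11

>>> move dir='north'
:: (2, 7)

>>> sense dir='north'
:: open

>>> push x='north'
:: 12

>>> move dir='north'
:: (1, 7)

>>> sense dir='north'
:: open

>>> push x='north'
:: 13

>>> move dir='north'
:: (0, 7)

>>> sense dir='east'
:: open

>>> push x='east'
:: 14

>>> move dir='east'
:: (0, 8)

>>> sense dir='south'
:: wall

>>> pop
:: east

>>> move dir='west'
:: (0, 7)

>>> sense dir='west'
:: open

>>> push x='west'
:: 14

>>> move dir='west'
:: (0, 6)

>>> sense dir='south'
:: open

>>> push x='south'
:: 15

>>> move dir='south'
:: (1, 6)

>>> sense dir='south'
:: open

>>> push x='south'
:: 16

>>> move dir='south'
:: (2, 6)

>>> pop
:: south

>>> move dir='north'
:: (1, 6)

>>> pop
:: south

>>> move dir='north'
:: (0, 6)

>>> pop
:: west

>>> move dir='east'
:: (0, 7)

>>> pop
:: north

>>> move dir='south'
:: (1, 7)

>>> pop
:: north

>>> move dir='south'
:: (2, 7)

>>> sense dir='east'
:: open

>>> push x='east'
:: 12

>>> move dir='east'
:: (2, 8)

>>> sense dir='south'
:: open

>>> push x='south'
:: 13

>>> move dir='south'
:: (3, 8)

>>> sense dir='south'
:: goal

>>> move dir='south'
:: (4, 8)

Answer: (4, 8)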